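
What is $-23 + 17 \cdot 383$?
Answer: $6488$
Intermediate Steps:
$-23 + 17 \cdot 383 = -23 + 6511 = 6488$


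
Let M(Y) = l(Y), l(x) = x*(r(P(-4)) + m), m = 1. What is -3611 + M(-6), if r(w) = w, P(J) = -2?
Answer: -3605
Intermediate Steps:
l(x) = -x (l(x) = x*(-2 + 1) = x*(-1) = -x)
M(Y) = -Y
-3611 + M(-6) = -3611 - 1*(-6) = -3611 + 6 = -3605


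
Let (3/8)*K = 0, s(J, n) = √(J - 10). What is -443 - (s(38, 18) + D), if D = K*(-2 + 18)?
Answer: -443 - 2*√7 ≈ -448.29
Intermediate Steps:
s(J, n) = √(-10 + J)
K = 0 (K = (8/3)*0 = 0)
D = 0 (D = 0*(-2 + 18) = 0*16 = 0)
-443 - (s(38, 18) + D) = -443 - (√(-10 + 38) + 0) = -443 - (√28 + 0) = -443 - (2*√7 + 0) = -443 - 2*√7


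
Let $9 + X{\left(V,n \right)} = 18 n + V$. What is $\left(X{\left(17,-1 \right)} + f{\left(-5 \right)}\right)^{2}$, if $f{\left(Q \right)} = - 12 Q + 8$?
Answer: $3364$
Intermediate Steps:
$f{\left(Q \right)} = 8 - 12 Q$
$X{\left(V,n \right)} = -9 + V + 18 n$ ($X{\left(V,n \right)} = -9 + \left(18 n + V\right) = -9 + \left(V + 18 n\right) = -9 + V + 18 n$)
$\left(X{\left(17,-1 \right)} + f{\left(-5 \right)}\right)^{2} = \left(\left(-9 + 17 + 18 \left(-1\right)\right) + \left(8 - -60\right)\right)^{2} = \left(\left(-9 + 17 - 18\right) + \left(8 + 60\right)\right)^{2} = \left(-10 + 68\right)^{2} = 58^{2} = 3364$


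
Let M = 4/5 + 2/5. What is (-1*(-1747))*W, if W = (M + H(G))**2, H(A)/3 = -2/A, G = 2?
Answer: 141507/25 ≈ 5660.3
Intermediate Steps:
M = 6/5 (M = 4*(1/5) + 2*(1/5) = 4/5 + 2/5 = 6/5 ≈ 1.2000)
H(A) = -6/A (H(A) = 3*(-2/A) = -6/A)
W = 81/25 (W = (6/5 - 6/2)**2 = (6/5 - 6*1/2)**2 = (6/5 - 3)**2 = (-9/5)**2 = 81/25 ≈ 3.2400)
(-1*(-1747))*W = -1*(-1747)*(81/25) = 1747*(81/25) = 141507/25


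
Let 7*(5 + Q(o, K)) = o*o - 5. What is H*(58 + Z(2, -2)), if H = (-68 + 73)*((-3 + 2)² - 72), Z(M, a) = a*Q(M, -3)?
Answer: -169690/7 ≈ -24241.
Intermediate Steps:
Q(o, K) = -40/7 + o²/7 (Q(o, K) = -5 + (o*o - 5)/7 = -5 + (o² - 5)/7 = -5 + (-5 + o²)/7 = -5 + (-5/7 + o²/7) = -40/7 + o²/7)
Z(M, a) = a*(-40/7 + M²/7)
H = -355 (H = 5*((-1)² - 72) = 5*(1 - 72) = 5*(-71) = -355)
H*(58 + Z(2, -2)) = -355*(58 + (⅐)*(-2)*(-40 + 2²)) = -355*(58 + (⅐)*(-2)*(-40 + 4)) = -355*(58 + (⅐)*(-2)*(-36)) = -355*(58 + 72/7) = -355*478/7 = -169690/7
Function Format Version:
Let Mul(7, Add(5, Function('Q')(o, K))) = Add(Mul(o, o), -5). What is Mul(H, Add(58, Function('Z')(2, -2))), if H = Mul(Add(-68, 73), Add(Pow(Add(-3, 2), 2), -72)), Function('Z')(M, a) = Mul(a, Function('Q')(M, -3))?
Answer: Rational(-169690, 7) ≈ -24241.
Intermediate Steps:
Function('Q')(o, K) = Add(Rational(-40, 7), Mul(Rational(1, 7), Pow(o, 2))) (Function('Q')(o, K) = Add(-5, Mul(Rational(1, 7), Add(Mul(o, o), -5))) = Add(-5, Mul(Rational(1, 7), Add(Pow(o, 2), -5))) = Add(-5, Mul(Rational(1, 7), Add(-5, Pow(o, 2)))) = Add(-5, Add(Rational(-5, 7), Mul(Rational(1, 7), Pow(o, 2)))) = Add(Rational(-40, 7), Mul(Rational(1, 7), Pow(o, 2))))
Function('Z')(M, a) = Mul(a, Add(Rational(-40, 7), Mul(Rational(1, 7), Pow(M, 2))))
H = -355 (H = Mul(5, Add(Pow(-1, 2), -72)) = Mul(5, Add(1, -72)) = Mul(5, -71) = -355)
Mul(H, Add(58, Function('Z')(2, -2))) = Mul(-355, Add(58, Mul(Rational(1, 7), -2, Add(-40, Pow(2, 2))))) = Mul(-355, Add(58, Mul(Rational(1, 7), -2, Add(-40, 4)))) = Mul(-355, Add(58, Mul(Rational(1, 7), -2, -36))) = Mul(-355, Add(58, Rational(72, 7))) = Mul(-355, Rational(478, 7)) = Rational(-169690, 7)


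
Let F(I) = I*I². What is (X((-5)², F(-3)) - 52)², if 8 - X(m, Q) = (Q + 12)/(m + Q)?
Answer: 10609/4 ≈ 2652.3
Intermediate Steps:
F(I) = I³
X(m, Q) = 8 - (12 + Q)/(Q + m) (X(m, Q) = 8 - (Q + 12)/(m + Q) = 8 - (12 + Q)/(Q + m))
(X((-5)², F(-3)) - 52)² = ((-12 + 7*(-3)³ + 8*(-5)²)/((-3)³ + (-5)²) - 52)² = ((-12 + 7*(-27) + 8*25)/(-27 + 25) - 52)² = ((-12 - 189 + 200)/(-2) - 52)² = (-½*(-1) - 52)² = (½ - 52)² = (-103/2)² = 10609/4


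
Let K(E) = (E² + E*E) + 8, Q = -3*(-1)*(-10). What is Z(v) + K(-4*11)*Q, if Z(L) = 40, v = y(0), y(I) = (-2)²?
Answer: -116360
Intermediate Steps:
y(I) = 4
v = 4
Q = -30 (Q = 3*(-10) = -30)
K(E) = 8 + 2*E² (K(E) = (E² + E²) + 8 = 2*E² + 8 = 8 + 2*E²)
Z(v) + K(-4*11)*Q = 40 + (8 + 2*(-4*11)²)*(-30) = 40 + (8 + 2*(-44)²)*(-30) = 40 + (8 + 2*1936)*(-30) = 40 + (8 + 3872)*(-30) = 40 + 3880*(-30) = 40 - 116400 = -116360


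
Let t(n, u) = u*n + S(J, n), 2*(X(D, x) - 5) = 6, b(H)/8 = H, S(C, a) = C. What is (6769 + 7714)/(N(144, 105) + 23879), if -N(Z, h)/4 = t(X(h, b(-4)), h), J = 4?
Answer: 2069/2929 ≈ 0.70638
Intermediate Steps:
b(H) = 8*H
X(D, x) = 8 (X(D, x) = 5 + (½)*6 = 5 + 3 = 8)
t(n, u) = 4 + n*u (t(n, u) = u*n + 4 = n*u + 4 = 4 + n*u)
N(Z, h) = -16 - 32*h (N(Z, h) = -4*(4 + 8*h) = -16 - 32*h)
(6769 + 7714)/(N(144, 105) + 23879) = (6769 + 7714)/((-16 - 32*105) + 23879) = 14483/((-16 - 3360) + 23879) = 14483/(-3376 + 23879) = 14483/20503 = 14483*(1/20503) = 2069/2929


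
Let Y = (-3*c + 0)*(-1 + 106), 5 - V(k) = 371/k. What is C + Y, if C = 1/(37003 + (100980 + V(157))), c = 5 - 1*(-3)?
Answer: -54592637243/21663745 ≈ -2520.0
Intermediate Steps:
c = 8 (c = 5 + 3 = 8)
V(k) = 5 - 371/k
Y = -2520 (Y = (-3*8 + 0)*(-1 + 106) = (-24 + 0)*105 = -24*105 = -2520)
C = 157/21663745 (C = 1/(37003 + (100980 + (5 - 371/157))) = 1/(37003 + (100980 + 414/157)) = 1/(37003 + 15854274/157) = 1/(21663745/157) = 157/21663745 ≈ 7.2471e-6)
C + Y = 157/21663745 - 2520 = -54592637243/21663745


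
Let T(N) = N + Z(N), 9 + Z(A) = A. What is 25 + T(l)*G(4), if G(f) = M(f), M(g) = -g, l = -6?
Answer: 109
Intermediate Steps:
Z(A) = -9 + A
G(f) = -f
T(N) = -9 + 2*N (T(N) = N + (-9 + N) = -9 + 2*N)
25 + T(l)*G(4) = 25 + (-9 + 2*(-6))*(-1*4) = 25 + (-9 - 12)*(-4) = 25 - 21*(-4) = 25 + 84 = 109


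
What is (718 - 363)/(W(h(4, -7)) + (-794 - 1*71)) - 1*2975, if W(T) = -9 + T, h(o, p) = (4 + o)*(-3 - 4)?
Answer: -553421/186 ≈ -2975.4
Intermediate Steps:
h(o, p) = -28 - 7*o (h(o, p) = (4 + o)*(-7) = -28 - 7*o)
(718 - 363)/(W(h(4, -7)) + (-794 - 1*71)) - 1*2975 = (718 - 363)/((-9 + (-28 - 7*4)) + (-794 - 1*71)) - 1*2975 = 355/((-9 + (-28 - 28)) + (-794 - 71)) - 2975 = 355/((-9 - 56) - 865) - 2975 = 355/(-65 - 865) - 2975 = 355/(-930) - 2975 = 355*(-1/930) - 2975 = -71/186 - 2975 = -553421/186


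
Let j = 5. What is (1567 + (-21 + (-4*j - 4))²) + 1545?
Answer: 5137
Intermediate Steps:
(1567 + (-21 + (-4*j - 4))²) + 1545 = (1567 + (-21 + (-4*5 - 4))²) + 1545 = (1567 + (-21 + (-20 - 4))²) + 1545 = (1567 + (-21 - 24)²) + 1545 = (1567 + (-45)²) + 1545 = (1567 + 2025) + 1545 = 3592 + 1545 = 5137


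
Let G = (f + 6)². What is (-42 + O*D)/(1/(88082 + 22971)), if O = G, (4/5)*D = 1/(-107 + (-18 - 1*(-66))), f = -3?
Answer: -1105754721/236 ≈ -4.6854e+6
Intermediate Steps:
G = 9 (G = (-3 + 6)² = 3² = 9)
D = -5/236 (D = 5/(4*(-107 + (-18 - 1*(-66)))) = 5/(4*(-107 + (-18 + 66))) = 5/(4*(-107 + 48)) = (5/4)/(-59) = (5/4)*(-1/59) = -5/236 ≈ -0.021186)
O = 9
(-42 + O*D)/(1/(88082 + 22971)) = (-42 + 9*(-5/236))/(1/(88082 + 22971)) = (-42 - 45/236)/(1/111053) = -9957/(236*1/111053) = -9957/236*111053 = -1105754721/236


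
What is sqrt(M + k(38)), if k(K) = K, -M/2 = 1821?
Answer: 2*I*sqrt(901) ≈ 60.033*I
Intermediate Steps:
M = -3642 (M = -2*1821 = -3642)
sqrt(M + k(38)) = sqrt(-3642 + 38) = sqrt(-3604) = 2*I*sqrt(901)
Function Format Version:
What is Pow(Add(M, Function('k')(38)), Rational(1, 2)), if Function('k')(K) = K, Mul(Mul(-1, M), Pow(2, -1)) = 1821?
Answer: Mul(2, I, Pow(901, Rational(1, 2))) ≈ Mul(60.033, I)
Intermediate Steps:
M = -3642 (M = Mul(-2, 1821) = -3642)
Pow(Add(M, Function('k')(38)), Rational(1, 2)) = Pow(Add(-3642, 38), Rational(1, 2)) = Pow(-3604, Rational(1, 2)) = Mul(2, I, Pow(901, Rational(1, 2)))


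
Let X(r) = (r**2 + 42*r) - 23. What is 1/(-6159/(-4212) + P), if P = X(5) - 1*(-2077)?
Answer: 1404/3215809 ≈ 0.00043659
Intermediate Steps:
X(r) = -23 + r**2 + 42*r
P = 2289 (P = (-23 + 5**2 + 42*5) - 1*(-2077) = (-23 + 25 + 210) + 2077 = 212 + 2077 = 2289)
1/(-6159/(-4212) + P) = 1/(-6159/(-4212) + 2289) = 1/(-6159*(-1/4212) + 2289) = 1/(2053/1404 + 2289) = 1/(3215809/1404) = 1404/3215809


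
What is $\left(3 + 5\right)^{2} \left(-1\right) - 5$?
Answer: $-69$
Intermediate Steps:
$\left(3 + 5\right)^{2} \left(-1\right) - 5 = 8^{2} \left(-1\right) - 5 = 64 \left(-1\right) - 5 = -64 - 5 = -69$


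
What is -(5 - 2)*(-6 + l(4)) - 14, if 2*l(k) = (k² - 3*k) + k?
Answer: -8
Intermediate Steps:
l(k) = k²/2 - k (l(k) = ((k² - 3*k) + k)/2 = (k² - 2*k)/2 = k²/2 - k)
-(5 - 2)*(-6 + l(4)) - 14 = -(5 - 2)*(-6 + (½)*4*(-2 + 4)) - 14 = -3*(-6 + (½)*4*2) - 14 = -3*(-6 + 4) - 14 = -3*(-2) - 14 = -1*(-6) - 14 = 6 - 14 = -8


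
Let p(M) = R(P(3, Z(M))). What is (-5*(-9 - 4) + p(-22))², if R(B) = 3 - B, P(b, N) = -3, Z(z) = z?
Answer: 5041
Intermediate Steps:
p(M) = 6 (p(M) = 3 - 1*(-3) = 3 + 3 = 6)
(-5*(-9 - 4) + p(-22))² = (-5*(-9 - 4) + 6)² = (-5*(-13) + 6)² = (65 + 6)² = 71² = 5041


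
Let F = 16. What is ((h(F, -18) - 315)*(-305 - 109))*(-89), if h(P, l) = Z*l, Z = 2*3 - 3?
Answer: -13596174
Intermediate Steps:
Z = 3 (Z = 6 - 3 = 3)
h(P, l) = 3*l
((h(F, -18) - 315)*(-305 - 109))*(-89) = ((3*(-18) - 315)*(-305 - 109))*(-89) = ((-54 - 315)*(-414))*(-89) = -369*(-414)*(-89) = 152766*(-89) = -13596174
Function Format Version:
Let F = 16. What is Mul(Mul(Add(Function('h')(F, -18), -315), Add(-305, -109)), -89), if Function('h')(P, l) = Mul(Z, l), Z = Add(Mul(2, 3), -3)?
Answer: -13596174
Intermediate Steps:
Z = 3 (Z = Add(6, -3) = 3)
Function('h')(P, l) = Mul(3, l)
Mul(Mul(Add(Function('h')(F, -18), -315), Add(-305, -109)), -89) = Mul(Mul(Add(Mul(3, -18), -315), Add(-305, -109)), -89) = Mul(Mul(Add(-54, -315), -414), -89) = Mul(Mul(-369, -414), -89) = Mul(152766, -89) = -13596174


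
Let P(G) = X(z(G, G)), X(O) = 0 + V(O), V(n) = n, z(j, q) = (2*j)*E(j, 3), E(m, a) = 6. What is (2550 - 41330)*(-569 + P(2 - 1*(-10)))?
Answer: 16481500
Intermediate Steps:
z(j, q) = 12*j (z(j, q) = (2*j)*6 = 12*j)
X(O) = O (X(O) = 0 + O = O)
P(G) = 12*G
(2550 - 41330)*(-569 + P(2 - 1*(-10))) = (2550 - 41330)*(-569 + 12*(2 - 1*(-10))) = -38780*(-569 + 12*(2 + 10)) = -38780*(-569 + 12*12) = -38780*(-569 + 144) = -38780*(-425) = 16481500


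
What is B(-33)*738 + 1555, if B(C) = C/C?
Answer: 2293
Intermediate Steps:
B(C) = 1
B(-33)*738 + 1555 = 1*738 + 1555 = 738 + 1555 = 2293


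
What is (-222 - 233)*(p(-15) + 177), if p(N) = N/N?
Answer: -80990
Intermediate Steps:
p(N) = 1
(-222 - 233)*(p(-15) + 177) = (-222 - 233)*(1 + 177) = -455*178 = -80990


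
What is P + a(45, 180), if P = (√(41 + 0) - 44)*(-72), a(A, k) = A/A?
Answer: 3169 - 72*√41 ≈ 2708.0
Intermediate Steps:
a(A, k) = 1
P = 3168 - 72*√41 (P = (√41 - 44)*(-72) = (-44 + √41)*(-72) = 3168 - 72*√41 ≈ 2707.0)
P + a(45, 180) = (3168 - 72*√41) + 1 = 3169 - 72*√41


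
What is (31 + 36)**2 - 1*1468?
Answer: 3021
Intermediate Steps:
(31 + 36)**2 - 1*1468 = 67**2 - 1468 = 4489 - 1468 = 3021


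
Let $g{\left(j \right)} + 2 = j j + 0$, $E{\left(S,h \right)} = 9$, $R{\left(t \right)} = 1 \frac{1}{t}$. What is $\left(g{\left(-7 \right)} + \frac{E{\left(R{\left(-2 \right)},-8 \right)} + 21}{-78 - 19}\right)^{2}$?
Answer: $\frac{20511841}{9409} \approx 2180.0$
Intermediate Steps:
$R{\left(t \right)} = \frac{1}{t}$
$g{\left(j \right)} = -2 + j^{2}$ ($g{\left(j \right)} = -2 + \left(j j + 0\right) = -2 + \left(j^{2} + 0\right) = -2 + j^{2}$)
$\left(g{\left(-7 \right)} + \frac{E{\left(R{\left(-2 \right)},-8 \right)} + 21}{-78 - 19}\right)^{2} = \left(\left(-2 + \left(-7\right)^{2}\right) + \frac{9 + 21}{-78 - 19}\right)^{2} = \left(\left(-2 + 49\right) + \frac{30}{-97}\right)^{2} = \left(47 + 30 \left(- \frac{1}{97}\right)\right)^{2} = \left(47 - \frac{30}{97}\right)^{2} = \left(\frac{4529}{97}\right)^{2} = \frac{20511841}{9409}$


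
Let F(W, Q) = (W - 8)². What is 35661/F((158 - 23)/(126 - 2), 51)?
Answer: 548323536/734449 ≈ 746.58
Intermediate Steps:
F(W, Q) = (-8 + W)²
35661/F((158 - 23)/(126 - 2), 51) = 35661/((-8 + (158 - 23)/(126 - 2))²) = 35661/((-8 + 135/124)²) = 35661/((-857/124)²) = 35661/(734449/15376) = 35661*(15376/734449) = 548323536/734449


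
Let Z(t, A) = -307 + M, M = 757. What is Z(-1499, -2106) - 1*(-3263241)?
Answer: 3263691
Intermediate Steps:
Z(t, A) = 450 (Z(t, A) = -307 + 757 = 450)
Z(-1499, -2106) - 1*(-3263241) = 450 - 1*(-3263241) = 450 + 3263241 = 3263691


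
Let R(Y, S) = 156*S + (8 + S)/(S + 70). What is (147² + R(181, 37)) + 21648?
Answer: 5246148/107 ≈ 49029.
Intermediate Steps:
R(Y, S) = 156*S + (8 + S)/(70 + S)
(147² + R(181, 37)) + 21648 = (147² + (8 + 156*37² + 10921*37)/(70 + 37)) + 21648 = (21609 + (8 + 156*1369 + 404077)/107) + 21648 = (21609 + (8 + 213564 + 404077)/107) + 21648 = (21609 + (1/107)*617649) + 21648 = (21609 + 617649/107) + 21648 = 2929812/107 + 21648 = 5246148/107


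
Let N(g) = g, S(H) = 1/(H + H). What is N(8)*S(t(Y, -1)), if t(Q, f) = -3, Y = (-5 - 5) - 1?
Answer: -4/3 ≈ -1.3333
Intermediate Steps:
Y = -11 (Y = -10 - 1 = -11)
S(H) = 1/(2*H)
N(8)*S(t(Y, -1)) = 8*((½)/(-3)) = 8*((½)*(-⅓)) = 8*(-⅙) = -4/3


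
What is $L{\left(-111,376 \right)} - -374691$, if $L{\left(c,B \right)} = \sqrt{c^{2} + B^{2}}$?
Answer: $374691 + \sqrt{153697} \approx 3.7508 \cdot 10^{5}$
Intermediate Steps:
$L{\left(c,B \right)} = \sqrt{B^{2} + c^{2}}$
$L{\left(-111,376 \right)} - -374691 = \sqrt{376^{2} + \left(-111\right)^{2}} - -374691 = \sqrt{141376 + 12321} + 374691 = \sqrt{153697} + 374691 = 374691 + \sqrt{153697}$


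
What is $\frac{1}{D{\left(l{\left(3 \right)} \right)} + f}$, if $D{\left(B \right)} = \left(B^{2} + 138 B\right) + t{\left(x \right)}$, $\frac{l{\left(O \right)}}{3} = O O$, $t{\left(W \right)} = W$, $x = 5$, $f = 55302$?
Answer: $\frac{1}{59762} \approx 1.6733 \cdot 10^{-5}$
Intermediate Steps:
$l{\left(O \right)} = 3 O^{2}$ ($l{\left(O \right)} = 3 O O = 3 O^{2}$)
$D{\left(B \right)} = 5 + B^{2} + 138 B$ ($D{\left(B \right)} = \left(B^{2} + 138 B\right) + 5 = 5 + B^{2} + 138 B$)
$\frac{1}{D{\left(l{\left(3 \right)} \right)} + f} = \frac{1}{\left(5 + \left(3 \cdot 3^{2}\right)^{2} + 138 \cdot 3 \cdot 3^{2}\right) + 55302} = \frac{1}{\left(5 + \left(3 \cdot 9\right)^{2} + 138 \cdot 3 \cdot 9\right) + 55302} = \frac{1}{\left(5 + 27^{2} + 138 \cdot 27\right) + 55302} = \frac{1}{\left(5 + 729 + 3726\right) + 55302} = \frac{1}{4460 + 55302} = \frac{1}{59762}$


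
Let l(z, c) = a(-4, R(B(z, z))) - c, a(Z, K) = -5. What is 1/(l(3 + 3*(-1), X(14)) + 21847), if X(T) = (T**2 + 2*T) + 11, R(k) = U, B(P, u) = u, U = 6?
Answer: 1/21607 ≈ 4.6281e-5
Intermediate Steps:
R(k) = 6
X(T) = 11 + T**2 + 2*T
l(z, c) = -5 - c
1/(l(3 + 3*(-1), X(14)) + 21847) = 1/((-5 - (11 + 14**2 + 2*14)) + 21847) = 1/((-5 - (11 + 196 + 28)) + 21847) = 1/((-5 - 1*235) + 21847) = 1/((-5 - 235) + 21847) = 1/(-240 + 21847) = 1/21607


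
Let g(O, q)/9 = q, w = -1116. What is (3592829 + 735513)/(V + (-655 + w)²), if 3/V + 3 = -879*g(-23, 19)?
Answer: 216867247568/157148239863 ≈ 1.3800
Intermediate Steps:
g(O, q) = 9*q
V = -1/50104 (V = 3/(-3 - 7911*19) = 3/(-3 - 879*171) = 3/(-3 - 150309) = 3/(-150312) = 3*(-1/150312) = -1/50104 ≈ -1.9958e-5)
(3592829 + 735513)/(V + (-655 + w)²) = (3592829 + 735513)/(-1/50104 + (-655 - 1116)²) = 4328342/(-1/50104 + (-1771)²) = 4328342/(-1/50104 + 3136441) = 4328342/(157148239863/50104) = 4328342*(50104/157148239863) = 216867247568/157148239863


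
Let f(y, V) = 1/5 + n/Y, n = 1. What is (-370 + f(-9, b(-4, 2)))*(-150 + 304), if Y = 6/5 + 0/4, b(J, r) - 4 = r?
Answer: -852313/15 ≈ -56821.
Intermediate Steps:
b(J, r) = 4 + r
Y = 6/5 (Y = 6*(1/5) + 0*(1/4) = 6/5 + 0 = 6/5 ≈ 1.2000)
f(y, V) = 31/30 (f(y, V) = 1/5 + 1/(6/5) = 1*(1/5) + 1*(5/6) = 1/5 + 5/6 = 31/30)
(-370 + f(-9, b(-4, 2)))*(-150 + 304) = (-370 + 31/30)*(-150 + 304) = -11069/30*154 = -852313/15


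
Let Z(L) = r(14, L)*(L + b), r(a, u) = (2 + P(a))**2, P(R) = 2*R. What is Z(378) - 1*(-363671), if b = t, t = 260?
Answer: 937871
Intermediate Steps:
b = 260
r(a, u) = (2 + 2*a)**2
Z(L) = 234000 + 900*L (Z(L) = (4*(1 + 14)**2)*(L + 260) = (4*15**2)*(260 + L) = (4*225)*(260 + L) = 900*(260 + L) = 234000 + 900*L)
Z(378) - 1*(-363671) = (234000 + 900*378) - 1*(-363671) = (234000 + 340200) + 363671 = 574200 + 363671 = 937871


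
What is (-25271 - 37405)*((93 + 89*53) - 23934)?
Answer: 1198615824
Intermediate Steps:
(-25271 - 37405)*((93 + 89*53) - 23934) = -62676*((93 + 4717) - 23934) = -62676*(4810 - 23934) = -62676*(-19124) = 1198615824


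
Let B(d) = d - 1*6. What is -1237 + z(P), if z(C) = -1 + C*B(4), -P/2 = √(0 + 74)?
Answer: -1238 + 4*√74 ≈ -1203.6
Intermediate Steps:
B(d) = -6 + d (B(d) = d - 6 = -6 + d)
P = -2*√74 (P = -2*√(0 + 74) = -2*√74 ≈ -17.205)
z(C) = -1 - 2*C (z(C) = -1 + C*(-6 + 4) = -1 + C*(-2) = -1 - 2*C)
-1237 + z(P) = -1237 + (-1 - (-4)*√74) = -1237 + (-1 + 4*√74) = -1238 + 4*√74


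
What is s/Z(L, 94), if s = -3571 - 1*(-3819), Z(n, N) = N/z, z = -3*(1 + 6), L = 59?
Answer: -2604/47 ≈ -55.404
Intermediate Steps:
z = -21 (z = -3*7 = -21)
Z(n, N) = -N/21 (Z(n, N) = N/(-21) = N*(-1/21) = -N/21)
s = 248 (s = -3571 + 3819 = 248)
s/Z(L, 94) = 248/((-1/21*94)) = 248/(-94/21) = 248*(-21/94) = -2604/47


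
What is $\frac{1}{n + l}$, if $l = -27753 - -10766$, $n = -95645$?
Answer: $- \frac{1}{112632} \approx -8.8785 \cdot 10^{-6}$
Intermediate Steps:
$l = -16987$ ($l = -27753 + 10766 = -16987$)
$\frac{1}{n + l} = \frac{1}{-95645 - 16987} = \frac{1}{-112632} = - \frac{1}{112632}$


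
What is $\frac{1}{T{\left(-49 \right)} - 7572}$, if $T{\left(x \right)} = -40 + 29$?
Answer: $- \frac{1}{7583} \approx -0.00013187$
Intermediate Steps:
$T{\left(x \right)} = -11$
$\frac{1}{T{\left(-49 \right)} - 7572} = \frac{1}{-11 - 7572} = \frac{1}{-7583} = - \frac{1}{7583}$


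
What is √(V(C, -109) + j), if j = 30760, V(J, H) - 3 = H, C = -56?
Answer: 3*√3406 ≈ 175.08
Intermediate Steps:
V(J, H) = 3 + H
√(V(C, -109) + j) = √((3 - 109) + 30760) = √(-106 + 30760) = √30654 = 3*√3406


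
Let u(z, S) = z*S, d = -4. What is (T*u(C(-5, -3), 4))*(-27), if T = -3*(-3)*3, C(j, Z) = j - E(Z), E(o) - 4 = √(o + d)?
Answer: 26244 + 2916*I*√7 ≈ 26244.0 + 7715.0*I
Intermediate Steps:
E(o) = 4 + √(-4 + o) (E(o) = 4 + √(o - 4) = 4 + √(-4 + o))
C(j, Z) = -4 + j - √(-4 + Z) (C(j, Z) = j - (4 + √(-4 + Z)) = j + (-4 - √(-4 + Z)) = -4 + j - √(-4 + Z))
u(z, S) = S*z
T = 27 (T = 9*3 = 27)
(T*u(C(-5, -3), 4))*(-27) = (27*(4*(-4 - 5 - √(-4 - 3))))*(-27) = (27*(4*(-4 - 5 - √(-7))))*(-27) = (27*(4*(-4 - 5 - I*√7)))*(-27) = (27*(4*(-9 - I*√7)))*(-27) = (27*(-36 - 4*I*√7))*(-27) = (-972 - 108*I*√7)*(-27) = 26244 + 2916*I*√7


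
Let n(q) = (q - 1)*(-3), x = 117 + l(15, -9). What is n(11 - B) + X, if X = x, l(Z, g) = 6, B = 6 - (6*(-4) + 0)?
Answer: 183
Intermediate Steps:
B = 30 (B = 6 - (-24 + 0) = 6 - 1*(-24) = 6 + 24 = 30)
x = 123 (x = 117 + 6 = 123)
X = 123
n(q) = 3 - 3*q (n(q) = (-1 + q)*(-3) = 3 - 3*q)
n(11 - B) + X = (3 - 3*(11 - 1*30)) + 123 = (3 - 3*(11 - 30)) + 123 = (3 - 3*(-19)) + 123 = (3 + 57) + 123 = 60 + 123 = 183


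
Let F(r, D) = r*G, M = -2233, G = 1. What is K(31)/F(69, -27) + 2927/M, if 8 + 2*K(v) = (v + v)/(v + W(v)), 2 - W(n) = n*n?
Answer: -6751027/4930464 ≈ -1.3692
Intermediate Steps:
W(n) = 2 - n² (W(n) = 2 - n*n = 2 - n²)
F(r, D) = r (F(r, D) = r*1 = r)
K(v) = -4 + v/(2 + v - v²) (K(v) = -4 + ((v + v)/(v + (2 - v²)))/2 = -4 + ((2*v)/(2 + v - v²))/2 = -4 + (2*v/(2 + v - v²))/2 = -4 + v/(2 + v - v²))
K(31)/F(69, -27) + 2927/M = ((-8 - 3*31 + 4*31²)/(2 + 31 - 1*31²))/69 + 2927/(-2233) = ((-8 - 93 + 4*961)/(2 + 31 - 1*961))*(1/69) + 2927*(-1/2233) = ((-8 - 93 + 3844)/(2 + 31 - 961))*(1/69) - 2927/2233 = (3743/(-928))*(1/69) - 2927/2233 = -1/928*3743*(1/69) - 2927/2233 = -3743/928*1/69 - 2927/2233 = -3743/64032 - 2927/2233 = -6751027/4930464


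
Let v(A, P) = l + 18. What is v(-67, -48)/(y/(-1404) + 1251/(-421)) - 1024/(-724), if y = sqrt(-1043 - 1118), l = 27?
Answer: 4*(26944*sqrt(2161) + 1091184939*I)/(181*(-1756404*I + 421*sqrt(2161))) ≈ -13.728 + 0.16872*I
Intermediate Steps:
y = I*sqrt(2161) (y = sqrt(-2161) = I*sqrt(2161) ≈ 46.487*I)
v(A, P) = 45 (v(A, P) = 27 + 18 = 45)
v(-67, -48)/(y/(-1404) + 1251/(-421)) - 1024/(-724) = 45/((I*sqrt(2161))/(-1404) + 1251/(-421)) - 1024/(-724) = 45/((I*sqrt(2161))*(-1/1404) + 1251*(-1/421)) - 1024*(-1/724) = 45/(-I*sqrt(2161)/1404 - 1251/421) + 256/181 = 45/(-1251/421 - I*sqrt(2161)/1404) + 256/181 = 256/181 + 45/(-1251/421 - I*sqrt(2161)/1404)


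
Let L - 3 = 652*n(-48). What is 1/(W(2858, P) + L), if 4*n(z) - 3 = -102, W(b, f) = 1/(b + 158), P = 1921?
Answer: -3016/48660143 ≈ -6.1981e-5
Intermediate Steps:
W(b, f) = 1/(158 + b)
n(z) = -99/4 (n(z) = 3/4 + (1/4)*(-102) = 3/4 - 51/2 = -99/4)
L = -16134 (L = 3 + 652*(-99/4) = 3 - 16137 = -16134)
1/(W(2858, P) + L) = 1/(1/(158 + 2858) - 16134) = 1/(1/3016 - 16134) = 1/(-48660143/3016) = -3016/48660143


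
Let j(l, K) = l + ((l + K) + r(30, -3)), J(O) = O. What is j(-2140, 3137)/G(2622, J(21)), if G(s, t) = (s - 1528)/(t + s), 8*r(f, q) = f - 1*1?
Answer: -24090945/8752 ≈ -2752.6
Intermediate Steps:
r(f, q) = -1/8 + f/8 (r(f, q) = (f - 1*1)/8 = (f - 1)/8 = (-1 + f)/8 = -1/8 + f/8)
j(l, K) = 29/8 + K + 2*l (j(l, K) = l + ((l + K) + (-1/8 + (1/8)*30)) = l + ((K + l) + (-1/8 + 15/4)) = l + ((K + l) + 29/8) = l + (29/8 + K + l) = 29/8 + K + 2*l)
G(s, t) = (-1528 + s)/(s + t)
j(-2140, 3137)/G(2622, J(21)) = (29/8 + 3137 + 2*(-2140))/(((-1528 + 2622)/(2622 + 21))) = (29/8 + 3137 - 4280)/((1094/2643)) = -9115/(8*((1/2643)*1094)) = -9115/(8*1094/2643) = -9115/8*2643/1094 = -24090945/8752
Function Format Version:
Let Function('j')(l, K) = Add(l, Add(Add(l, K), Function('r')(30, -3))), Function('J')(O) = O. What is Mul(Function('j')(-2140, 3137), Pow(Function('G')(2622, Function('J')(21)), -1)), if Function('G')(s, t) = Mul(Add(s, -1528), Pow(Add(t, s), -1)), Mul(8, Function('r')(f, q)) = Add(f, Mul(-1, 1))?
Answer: Rational(-24090945, 8752) ≈ -2752.6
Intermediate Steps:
Function('r')(f, q) = Add(Rational(-1, 8), Mul(Rational(1, 8), f)) (Function('r')(f, q) = Mul(Rational(1, 8), Add(f, Mul(-1, 1))) = Mul(Rational(1, 8), Add(f, -1)) = Mul(Rational(1, 8), Add(-1, f)) = Add(Rational(-1, 8), Mul(Rational(1, 8), f)))
Function('j')(l, K) = Add(Rational(29, 8), K, Mul(2, l)) (Function('j')(l, K) = Add(l, Add(Add(l, K), Add(Rational(-1, 8), Mul(Rational(1, 8), 30)))) = Add(l, Add(Add(K, l), Add(Rational(-1, 8), Rational(15, 4)))) = Add(l, Add(Add(K, l), Rational(29, 8))) = Add(l, Add(Rational(29, 8), K, l)) = Add(Rational(29, 8), K, Mul(2, l)))
Function('G')(s, t) = Mul(Pow(Add(s, t), -1), Add(-1528, s)) (Function('G')(s, t) = Mul(Add(-1528, s), Pow(Add(s, t), -1)) = Mul(Pow(Add(s, t), -1), Add(-1528, s)))
Mul(Function('j')(-2140, 3137), Pow(Function('G')(2622, Function('J')(21)), -1)) = Mul(Add(Rational(29, 8), 3137, Mul(2, -2140)), Pow(Mul(Pow(Add(2622, 21), -1), Add(-1528, 2622)), -1)) = Mul(Add(Rational(29, 8), 3137, -4280), Pow(Mul(Pow(2643, -1), 1094), -1)) = Mul(Rational(-9115, 8), Pow(Mul(Rational(1, 2643), 1094), -1)) = Mul(Rational(-9115, 8), Pow(Rational(1094, 2643), -1)) = Mul(Rational(-9115, 8), Rational(2643, 1094)) = Rational(-24090945, 8752)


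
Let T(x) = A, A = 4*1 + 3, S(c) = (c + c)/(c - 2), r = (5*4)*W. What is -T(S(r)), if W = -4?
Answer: -7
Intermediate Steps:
r = -80 (r = (5*4)*(-4) = 20*(-4) = -80)
S(c) = 2*c/(-2 + c) (S(c) = (2*c)/(-2 + c) = 2*c/(-2 + c))
A = 7 (A = 4 + 3 = 7)
T(x) = 7
-T(S(r)) = -1*7 = -7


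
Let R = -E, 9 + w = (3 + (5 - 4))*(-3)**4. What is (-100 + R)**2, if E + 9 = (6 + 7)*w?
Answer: 17522596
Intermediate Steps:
w = 315 (w = -9 + (3 + (5 - 4))*(-3)**4 = -9 + (3 + 1)*81 = -9 + 4*81 = -9 + 324 = 315)
E = 4086 (E = -9 + (6 + 7)*315 = -9 + 13*315 = -9 + 4095 = 4086)
R = -4086 (R = -1*4086 = -4086)
(-100 + R)**2 = (-100 - 4086)**2 = (-4186)**2 = 17522596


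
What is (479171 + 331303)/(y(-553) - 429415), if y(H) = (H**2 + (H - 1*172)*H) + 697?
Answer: 135079/46336 ≈ 2.9152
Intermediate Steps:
y(H) = 697 + H**2 + H*(-172 + H) (y(H) = (H**2 + (H - 172)*H) + 697 = (H**2 + (-172 + H)*H) + 697 = (H**2 + H*(-172 + H)) + 697 = 697 + H**2 + H*(-172 + H))
(479171 + 331303)/(y(-553) - 429415) = (479171 + 331303)/((697 - 172*(-553) + 2*(-553)**2) - 429415) = 810474/((697 + 95116 + 2*305809) - 429415) = 810474/((697 + 95116 + 611618) - 429415) = 810474/(707431 - 429415) = 810474/278016 = 810474*(1/278016) = 135079/46336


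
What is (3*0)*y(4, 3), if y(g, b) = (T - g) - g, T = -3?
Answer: 0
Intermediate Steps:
y(g, b) = -3 - 2*g (y(g, b) = (-3 - g) - g = -3 - 2*g)
(3*0)*y(4, 3) = (3*0)*(-3 - 2*4) = 0*(-3 - 8) = 0*(-11) = 0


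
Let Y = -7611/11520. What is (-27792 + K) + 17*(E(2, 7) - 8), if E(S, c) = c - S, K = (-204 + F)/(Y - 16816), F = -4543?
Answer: -1797970699131/64575977 ≈ -27843.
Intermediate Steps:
Y = -2537/3840 (Y = -7611*1/11520 = -2537/3840 ≈ -0.66068)
K = 18228480/64575977 (K = (-204 - 4543)/(-2537/3840 - 16816) = -4747/(-64575977/3840) = -4747*(-3840/64575977) = 18228480/64575977 ≈ 0.28228)
(-27792 + K) + 17*(E(2, 7) - 8) = (-27792 + 18228480/64575977) + 17*((7 - 1*2) - 8) = -1794677324304/64575977 + 17*((7 - 2) - 8) = -1794677324304/64575977 + 17*(5 - 8) = -1794677324304/64575977 + 17*(-3) = -1794677324304/64575977 - 51 = -1797970699131/64575977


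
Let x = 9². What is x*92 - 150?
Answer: 7302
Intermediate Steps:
x = 81
x*92 - 150 = 81*92 - 150 = 7452 - 150 = 7302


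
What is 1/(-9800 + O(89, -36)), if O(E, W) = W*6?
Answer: -1/10016 ≈ -9.9840e-5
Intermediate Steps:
O(E, W) = 6*W
1/(-9800 + O(89, -36)) = 1/(-9800 + 6*(-36)) = 1/(-9800 - 216) = 1/(-10016) = -1/10016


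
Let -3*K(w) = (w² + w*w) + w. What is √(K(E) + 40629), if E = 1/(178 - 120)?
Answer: 2*√8542246/29 ≈ 201.57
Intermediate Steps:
E = 1/58 ≈ 0.017241
K(w) = -2*w²/3 - w/3 (K(w) = -((w² + w*w) + w)/3 = -((w² + w²) + w)/3 = -(2*w² + w)/3 = -(w + 2*w²)/3 = -2*w²/3 - w/3)
√(K(E) + 40629) = √(-⅓*1/58*(1 + 2*(1/58)) + 40629) = √(-⅓*1/58*(1 + 1/29) + 40629) = √(-⅓*1/58*30/29 + 40629) = √(-5/841 + 40629) = √(34168984/841) = 2*√8542246/29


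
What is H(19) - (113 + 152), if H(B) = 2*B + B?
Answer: -208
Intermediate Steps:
H(B) = 3*B
H(19) - (113 + 152) = 3*19 - (113 + 152) = 57 - 1*265 = 57 - 265 = -208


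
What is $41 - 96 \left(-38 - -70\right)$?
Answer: $-3031$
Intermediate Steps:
$41 - 96 \left(-38 - -70\right) = 41 - 96 \left(-38 + 70\right) = 41 - 3072 = -3031$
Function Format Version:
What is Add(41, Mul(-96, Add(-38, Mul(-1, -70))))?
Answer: -3031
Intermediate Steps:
Add(41, Mul(-96, Add(-38, Mul(-1, -70)))) = Add(41, Mul(-96, Add(-38, 70))) = Add(41, Mul(-96, 32)) = Add(41, -3072) = -3031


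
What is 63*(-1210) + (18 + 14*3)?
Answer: -76170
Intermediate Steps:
63*(-1210) + (18 + 14*3) = -76230 + (18 + 42) = -76230 + 60 = -76170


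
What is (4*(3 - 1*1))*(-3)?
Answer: -24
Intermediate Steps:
(4*(3 - 1*1))*(-3) = (4*(3 - 1))*(-3) = (4*2)*(-3) = 8*(-3) = -24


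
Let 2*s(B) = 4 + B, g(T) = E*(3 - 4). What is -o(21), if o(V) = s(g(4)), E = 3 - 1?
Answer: -1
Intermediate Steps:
E = 2
g(T) = -2 (g(T) = 2*(3 - 4) = 2*(-1) = -2)
s(B) = 2 + B/2 (s(B) = (4 + B)/2 = 2 + B/2)
o(V) = 1 (o(V) = 2 + (1/2)*(-2) = 2 - 1 = 1)
-o(21) = -1*1 = -1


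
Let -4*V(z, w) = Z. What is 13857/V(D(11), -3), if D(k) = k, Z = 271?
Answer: -55428/271 ≈ -204.53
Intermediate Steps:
V(z, w) = -271/4 (V(z, w) = -1/4*271 = -271/4)
13857/V(D(11), -3) = 13857/(-271/4) = 13857*(-4/271) = -55428/271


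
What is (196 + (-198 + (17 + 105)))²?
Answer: 14400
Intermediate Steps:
(196 + (-198 + (17 + 105)))² = (196 + (-198 + 122))² = (196 - 76)² = 120² = 14400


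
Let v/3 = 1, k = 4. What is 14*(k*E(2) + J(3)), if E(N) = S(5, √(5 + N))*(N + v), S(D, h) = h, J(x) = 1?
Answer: 14 + 280*√7 ≈ 754.81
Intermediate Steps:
v = 3 (v = 3*1 = 3)
E(N) = √(5 + N)*(3 + N) (E(N) = √(5 + N)*(N + 3) = √(5 + N)*(3 + N))
14*(k*E(2) + J(3)) = 14*(4*(√(5 + 2)*(3 + 2)) + 1) = 14*(4*(√7*5) + 1) = 14*(4*(5*√7) + 1) = 14*(20*√7 + 1) = 14*(1 + 20*√7) = 14 + 280*√7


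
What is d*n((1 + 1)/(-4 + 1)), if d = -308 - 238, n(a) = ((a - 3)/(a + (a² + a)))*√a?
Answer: -3003*I*√6/4 ≈ -1839.0*I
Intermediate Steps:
n(a) = √a*(-3 + a)/(a² + 2*a) (n(a) = ((-3 + a)/(a + (a + a²)))*√a = ((-3 + a)/(a² + 2*a))*√a = √a*(-3 + a)/(a² + 2*a))
d = -546
d*n((1 + 1)/(-4 + 1)) = -546*(-3 + (1 + 1)/(-4 + 1))/(√((1 + 1)/(-4 + 1))*(2 + (1 + 1)/(-4 + 1))) = -546*(-3 + 2/(-3))/(√(2/(-3))*(2 + 2/(-3))) = -546*(-3 + 2*(-⅓))/(√(2*(-⅓))*(2 + 2*(-⅓))) = -546*(-3 - ⅔)/(√(-⅔)*(2 - ⅔)) = -546*(-I*√6/2)*(-11)/(4/3*3) = -546*(-I*√6/2)*3*(-11)/(4*3) = -3003*I*√6/4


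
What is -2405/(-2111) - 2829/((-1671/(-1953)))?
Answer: -3886444784/1175827 ≈ -3305.3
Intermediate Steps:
-2405/(-2111) - 2829/((-1671/(-1953))) = -2405*(-1/2111) - 2829/((-1671*(-1/1953))) = 2405/2111 - 2829/557/651 = 2405/2111 - 2829*651/557 = 2405/2111 - 1841679/557 = -3886444784/1175827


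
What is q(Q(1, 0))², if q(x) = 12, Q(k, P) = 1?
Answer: 144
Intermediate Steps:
q(Q(1, 0))² = 12² = 144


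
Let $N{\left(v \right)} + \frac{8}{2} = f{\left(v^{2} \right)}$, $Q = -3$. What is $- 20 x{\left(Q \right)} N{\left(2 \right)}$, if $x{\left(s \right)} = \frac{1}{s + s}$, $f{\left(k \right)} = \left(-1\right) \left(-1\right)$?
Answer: $-10$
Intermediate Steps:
$f{\left(k \right)} = 1$
$N{\left(v \right)} = -3$ ($N{\left(v \right)} = -4 + 1 = -3$)
$x{\left(s \right)} = \frac{1}{2 s}$
$- 20 x{\left(Q \right)} N{\left(2 \right)} = - 20 \frac{1}{2 \left(-3\right)} \left(-3\right) = - 20 \cdot \frac{1}{2} \left(- \frac{1}{3}\right) \left(-3\right) = \left(-20\right) \left(- \frac{1}{6}\right) \left(-3\right) = \frac{10}{3} \left(-3\right) = -10$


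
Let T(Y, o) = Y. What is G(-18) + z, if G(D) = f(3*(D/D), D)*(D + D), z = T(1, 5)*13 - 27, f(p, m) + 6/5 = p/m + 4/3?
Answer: -64/5 ≈ -12.800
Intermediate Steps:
f(p, m) = 2/15 + p/m (f(p, m) = -6/5 + (p/m + 4/3) = -6/5 + (4/3 + p/m) = 2/15 + p/m)
z = -14 (z = 1*13 - 27 = 13 - 27 = -14)
G(D) = 2*D*(2/15 + 3/D) (G(D) = (2/15 + (3*(D/D))/D)*(D + D) = (2/15 + (3*1)/D)*(2*D) = (2/15 + 3/D)*(2*D) = 2*D*(2/15 + 3/D))
G(-18) + z = (6 + (4/15)*(-18)) - 14 = (6 - 24/5) - 14 = 6/5 - 14 = -64/5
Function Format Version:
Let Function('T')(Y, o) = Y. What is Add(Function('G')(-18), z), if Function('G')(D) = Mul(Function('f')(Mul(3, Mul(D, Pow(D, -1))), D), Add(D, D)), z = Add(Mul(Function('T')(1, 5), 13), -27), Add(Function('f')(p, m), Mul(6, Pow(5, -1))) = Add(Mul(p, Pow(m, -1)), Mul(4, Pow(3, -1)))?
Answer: Rational(-64, 5) ≈ -12.800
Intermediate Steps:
Function('f')(p, m) = Add(Rational(2, 15), Mul(p, Pow(m, -1))) (Function('f')(p, m) = Add(Rational(-6, 5), Add(Mul(p, Pow(m, -1)), Mul(4, Pow(3, -1)))) = Add(Rational(-6, 5), Add(Mul(p, Pow(m, -1)), Mul(4, Rational(1, 3)))) = Add(Rational(-6, 5), Add(Mul(p, Pow(m, -1)), Rational(4, 3))) = Add(Rational(-6, 5), Add(Rational(4, 3), Mul(p, Pow(m, -1)))) = Add(Rational(2, 15), Mul(p, Pow(m, -1))))
z = -14 (z = Add(Mul(1, 13), -27) = Add(13, -27) = -14)
Function('G')(D) = Mul(2, D, Add(Rational(2, 15), Mul(3, Pow(D, -1)))) (Function('G')(D) = Mul(Add(Rational(2, 15), Mul(Mul(3, Mul(D, Pow(D, -1))), Pow(D, -1))), Add(D, D)) = Mul(Add(Rational(2, 15), Mul(Mul(3, 1), Pow(D, -1))), Mul(2, D)) = Mul(Add(Rational(2, 15), Mul(3, Pow(D, -1))), Mul(2, D)) = Mul(2, D, Add(Rational(2, 15), Mul(3, Pow(D, -1)))))
Add(Function('G')(-18), z) = Add(Add(6, Mul(Rational(4, 15), -18)), -14) = Add(Add(6, Rational(-24, 5)), -14) = Add(Rational(6, 5), -14) = Rational(-64, 5)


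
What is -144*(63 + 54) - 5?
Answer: -16853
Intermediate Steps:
-144*(63 + 54) - 5 = -144*117 - 5 = -16848 - 5 = -16853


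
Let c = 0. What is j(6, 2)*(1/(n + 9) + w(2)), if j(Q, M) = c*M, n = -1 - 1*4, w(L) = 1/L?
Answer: 0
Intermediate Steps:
w(L) = 1/L
n = -5 (n = -1 - 4 = -5)
j(Q, M) = 0 (j(Q, M) = 0*M = 0)
j(6, 2)*(1/(n + 9) + w(2)) = 0*(1/(-5 + 9) + 1/2) = 0*(1/4 + ½) = 0*(¼ + ½) = 0*(¾) = 0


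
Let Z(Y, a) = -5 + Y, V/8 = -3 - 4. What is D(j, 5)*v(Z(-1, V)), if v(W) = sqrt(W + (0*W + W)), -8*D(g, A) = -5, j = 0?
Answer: 5*I*sqrt(3)/4 ≈ 2.1651*I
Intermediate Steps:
D(g, A) = 5/8 (D(g, A) = -1/8*(-5) = 5/8)
V = -56 (V = 8*(-3 - 4) = 8*(-7) = -56)
v(W) = sqrt(2)*sqrt(W) (v(W) = sqrt(W + (0 + W)) = sqrt(W + W) = sqrt(2*W) = sqrt(2)*sqrt(W))
D(j, 5)*v(Z(-1, V)) = 5*(sqrt(2)*sqrt(-5 - 1))/8 = 5*(sqrt(2)*sqrt(-6))/8 = 5*(sqrt(2)*(I*sqrt(6)))/8 = 5*(2*I*sqrt(3))/8 = 5*I*sqrt(3)/4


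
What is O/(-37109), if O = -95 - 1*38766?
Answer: 38861/37109 ≈ 1.0472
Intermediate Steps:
O = -38861 (O = -95 - 38766 = -38861)
O/(-37109) = -38861/(-37109) = -38861*(-1/37109) = 38861/37109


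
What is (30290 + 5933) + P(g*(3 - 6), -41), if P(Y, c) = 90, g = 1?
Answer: 36313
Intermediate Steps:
(30290 + 5933) + P(g*(3 - 6), -41) = (30290 + 5933) + 90 = 36223 + 90 = 36313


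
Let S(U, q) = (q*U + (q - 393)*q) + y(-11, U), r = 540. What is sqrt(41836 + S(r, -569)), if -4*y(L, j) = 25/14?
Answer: sqrt(221051586)/28 ≈ 530.99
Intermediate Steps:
y(L, j) = -25/56 (y(L, j) = -25/(4*14) = -1/4*25/14 = -25/56)
S(U, q) = -25/56 + U*q + q*(-393 + q) (S(U, q) = (q*U + (q - 393)*q) - 25/56 = (U*q + (-393 + q)*q) - 25/56 = (U*q + q*(-393 + q)) - 25/56 = -25/56 + U*q + q*(-393 + q))
sqrt(41836 + S(r, -569)) = sqrt(41836 + (-25/56 + (-569)**2 - 393*(-569) + 540*(-569))) = sqrt(41836 + (-25/56 + 323761 + 223617 - 307260)) = sqrt(41836 + 13446583/56) = sqrt(15789399/56) = sqrt(221051586)/28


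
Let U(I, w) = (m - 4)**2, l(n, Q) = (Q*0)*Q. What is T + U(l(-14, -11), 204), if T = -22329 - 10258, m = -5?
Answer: -32506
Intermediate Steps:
l(n, Q) = 0 (l(n, Q) = 0*Q = 0)
U(I, w) = 81 (U(I, w) = (-5 - 4)**2 = (-9)**2 = 81)
T = -32587
T + U(l(-14, -11), 204) = -32587 + 81 = -32506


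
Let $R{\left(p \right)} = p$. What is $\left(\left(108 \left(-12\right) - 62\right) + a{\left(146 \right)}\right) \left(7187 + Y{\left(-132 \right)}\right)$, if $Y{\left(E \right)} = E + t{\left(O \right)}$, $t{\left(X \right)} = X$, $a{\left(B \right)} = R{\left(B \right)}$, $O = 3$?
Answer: $-8554296$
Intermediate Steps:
$a{\left(B \right)} = B$
$Y{\left(E \right)} = 3 + E$ ($Y{\left(E \right)} = E + 3 = 3 + E$)
$\left(\left(108 \left(-12\right) - 62\right) + a{\left(146 \right)}\right) \left(7187 + Y{\left(-132 \right)}\right) = \left(\left(108 \left(-12\right) - 62\right) + 146\right) \left(7187 + \left(3 - 132\right)\right) = \left(\left(-1296 - 62\right) + 146\right) \left(7187 - 129\right) = \left(-1358 + 146\right) 7058 = \left(-1212\right) 7058 = -8554296$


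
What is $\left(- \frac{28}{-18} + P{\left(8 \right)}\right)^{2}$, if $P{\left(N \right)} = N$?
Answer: $\frac{7396}{81} \approx 91.309$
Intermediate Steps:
$\left(- \frac{28}{-18} + P{\left(8 \right)}\right)^{2} = \left(- \frac{28}{-18} + 8\right)^{2} = \left(\left(-28\right) \left(- \frac{1}{18}\right) + 8\right)^{2} = \left(\frac{14}{9} + 8\right)^{2} = \left(\frac{86}{9}\right)^{2} = \frac{7396}{81}$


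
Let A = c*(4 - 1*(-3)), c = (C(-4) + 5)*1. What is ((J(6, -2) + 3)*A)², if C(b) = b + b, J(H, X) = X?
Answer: 441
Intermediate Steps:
C(b) = 2*b
c = -3 (c = (2*(-4) + 5)*1 = (-8 + 5)*1 = -3*1 = -3)
A = -21 (A = -3*(4 - 1*(-3)) = -3*(4 + 3) = -3*7 = -21)
((J(6, -2) + 3)*A)² = ((-2 + 3)*(-21))² = (1*(-21))² = (-21)² = 441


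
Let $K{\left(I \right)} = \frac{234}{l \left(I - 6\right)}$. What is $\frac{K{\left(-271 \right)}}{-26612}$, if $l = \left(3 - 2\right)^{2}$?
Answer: $\frac{117}{3685762} \approx 3.1744 \cdot 10^{-5}$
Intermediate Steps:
$l = 1$ ($l = 1^{2} = 1$)
$K{\left(I \right)} = \frac{234}{-6 + I}$ ($K{\left(I \right)} = \frac{234}{1 \left(I - 6\right)} = \frac{234}{1 \left(-6 + I\right)} = \frac{234}{-6 + I}$)
$\frac{K{\left(-271 \right)}}{-26612} = \frac{234 \frac{1}{-6 - 271}}{-26612} = \frac{234}{-277} \left(- \frac{1}{26612}\right) = 234 \left(- \frac{1}{277}\right) \left(- \frac{1}{26612}\right) = \left(- \frac{234}{277}\right) \left(- \frac{1}{26612}\right) = \frac{117}{3685762}$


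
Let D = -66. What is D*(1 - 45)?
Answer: 2904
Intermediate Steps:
D*(1 - 45) = -66*(1 - 45) = -66*(-44) = 2904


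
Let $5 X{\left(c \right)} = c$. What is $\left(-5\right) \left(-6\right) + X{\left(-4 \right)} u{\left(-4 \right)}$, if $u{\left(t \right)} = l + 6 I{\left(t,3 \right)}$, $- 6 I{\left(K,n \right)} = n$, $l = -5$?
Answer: $\frac{182}{5} \approx 36.4$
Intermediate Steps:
$I{\left(K,n \right)} = - \frac{n}{6}$
$X{\left(c \right)} = \frac{c}{5}$
$u{\left(t \right)} = -8$ ($u{\left(t \right)} = -5 + 6 \left(\left(- \frac{1}{6}\right) 3\right) = -5 + 6 \left(- \frac{1}{2}\right) = -5 - 3 = -8$)
$\left(-5\right) \left(-6\right) + X{\left(-4 \right)} u{\left(-4 \right)} = \left(-5\right) \left(-6\right) + \frac{1}{5} \left(-4\right) \left(-8\right) = 30 - - \frac{32}{5} = 30 + \frac{32}{5} = \frac{182}{5}$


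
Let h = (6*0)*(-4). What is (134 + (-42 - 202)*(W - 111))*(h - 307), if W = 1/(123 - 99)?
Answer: -50116829/6 ≈ -8.3528e+6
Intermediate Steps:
h = 0 (h = 0*(-4) = 0)
W = 1/24 ≈ 0.041667
(134 + (-42 - 202)*(W - 111))*(h - 307) = (134 + (-42 - 202)*(1/24 - 111))*(0 - 307) = (134 - 244*(-2663/24))*(-307) = (134 + 162443/6)*(-307) = (163247/6)*(-307) = -50116829/6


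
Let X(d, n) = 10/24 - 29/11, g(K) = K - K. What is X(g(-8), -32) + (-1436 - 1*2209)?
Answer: -481433/132 ≈ -3647.2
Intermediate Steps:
g(K) = 0
X(d, n) = -293/132 (X(d, n) = 10*(1/24) - 29*1/11 = 5/12 - 29/11 = -293/132)
X(g(-8), -32) + (-1436 - 1*2209) = -293/132 + (-1436 - 1*2209) = -293/132 + (-1436 - 2209) = -293/132 - 3645 = -481433/132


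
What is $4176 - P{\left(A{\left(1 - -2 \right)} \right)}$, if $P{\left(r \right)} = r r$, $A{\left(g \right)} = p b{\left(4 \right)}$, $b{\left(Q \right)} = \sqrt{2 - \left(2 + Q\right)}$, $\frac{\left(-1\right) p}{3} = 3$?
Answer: $4500$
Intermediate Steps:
$p = -9$ ($p = \left(-3\right) 3 = -9$)
$b{\left(Q \right)} = \sqrt{- Q}$
$A{\left(g \right)} = - 18 i$ ($A{\left(g \right)} = - 9 \sqrt{\left(-1\right) 4} = - 9 \sqrt{-4} = - 9 \cdot 2 i = - 18 i$)
$P{\left(r \right)} = r^{2}$
$4176 - P{\left(A{\left(1 - -2 \right)} \right)} = 4176 - \left(- 18 i\right)^{2} = 4176 - -324 = 4176 + 324 = 4500$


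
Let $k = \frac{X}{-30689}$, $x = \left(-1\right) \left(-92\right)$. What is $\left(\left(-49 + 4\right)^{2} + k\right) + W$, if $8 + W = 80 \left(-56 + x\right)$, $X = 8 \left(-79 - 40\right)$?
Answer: $\frac{150284985}{30689} \approx 4897.0$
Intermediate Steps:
$x = 92$
$X = -952$ ($X = 8 \left(-119\right) = -952$)
$W = 2872$ ($W = -8 + 80 \left(-56 + 92\right) = -8 + 80 \cdot 36 = -8 + 2880 = 2872$)
$k = \frac{952}{30689}$ ($k = - \frac{952}{-30689} = \left(-952\right) \left(- \frac{1}{30689}\right) = \frac{952}{30689} \approx 0.031021$)
$\left(\left(-49 + 4\right)^{2} + k\right) + W = \left(\left(-49 + 4\right)^{2} + \frac{952}{30689}\right) + 2872 = \left(\left(-45\right)^{2} + \frac{952}{30689}\right) + 2872 = \left(2025 + \frac{952}{30689}\right) + 2872 = \frac{62146177}{30689} + 2872 = \frac{150284985}{30689}$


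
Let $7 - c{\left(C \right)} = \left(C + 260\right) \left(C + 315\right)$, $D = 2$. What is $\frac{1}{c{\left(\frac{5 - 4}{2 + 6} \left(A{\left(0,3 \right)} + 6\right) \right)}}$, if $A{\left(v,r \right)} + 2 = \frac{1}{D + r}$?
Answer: $- \frac{1600}{131512241} \approx -1.2166 \cdot 10^{-5}$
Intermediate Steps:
$A{\left(v,r \right)} = -2 + \frac{1}{2 + r}$
$c{\left(C \right)} = 7 - \left(260 + C\right) \left(315 + C\right)$ ($c{\left(C \right)} = 7 - \left(C + 260\right) \left(C + 315\right) = 7 - \left(260 + C\right) \left(315 + C\right)$)
$\frac{1}{c{\left(\frac{5 - 4}{2 + 6} \left(A{\left(0,3 \right)} + 6\right) \right)}} = \frac{1}{-81893 - \left(\frac{5 - 4}{2 + 6} \left(\frac{-3 - 6}{2 + 3} + 6\right)\right)^{2} - 575 \frac{5 - 4}{2 + 6} \left(\frac{-3 - 6}{2 + 3} + 6\right)} = \frac{1}{-81893 - \left(1 \cdot \frac{1}{8} \left(\frac{-3 - 6}{5} + 6\right)\right)^{2} - 575 \cdot 1 \cdot \frac{1}{8} \left(\frac{-3 - 6}{5} + 6\right)} = \frac{1}{-81893 - \left(1 \cdot \frac{1}{8} \left(\frac{1}{5} \left(-9\right) + 6\right)\right)^{2} - 575 \cdot 1 \cdot \frac{1}{8} \left(\frac{1}{5} \left(-9\right) + 6\right)} = \frac{1}{-81893 - \left(\frac{- \frac{9}{5} + 6}{8}\right)^{2} - 575 \frac{- \frac{9}{5} + 6}{8}} = \frac{1}{-81893 - \left(\frac{1}{8} \cdot \frac{21}{5}\right)^{2} - 575 \cdot \frac{1}{8} \cdot \frac{21}{5}} = \frac{1}{-81893 - \left(\frac{21}{40}\right)^{2} - \frac{2415}{8}} = \frac{1}{-81893 - \frac{441}{1600} - \frac{2415}{8}} = \frac{1}{- \frac{131512241}{1600}} = - \frac{1600}{131512241}$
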